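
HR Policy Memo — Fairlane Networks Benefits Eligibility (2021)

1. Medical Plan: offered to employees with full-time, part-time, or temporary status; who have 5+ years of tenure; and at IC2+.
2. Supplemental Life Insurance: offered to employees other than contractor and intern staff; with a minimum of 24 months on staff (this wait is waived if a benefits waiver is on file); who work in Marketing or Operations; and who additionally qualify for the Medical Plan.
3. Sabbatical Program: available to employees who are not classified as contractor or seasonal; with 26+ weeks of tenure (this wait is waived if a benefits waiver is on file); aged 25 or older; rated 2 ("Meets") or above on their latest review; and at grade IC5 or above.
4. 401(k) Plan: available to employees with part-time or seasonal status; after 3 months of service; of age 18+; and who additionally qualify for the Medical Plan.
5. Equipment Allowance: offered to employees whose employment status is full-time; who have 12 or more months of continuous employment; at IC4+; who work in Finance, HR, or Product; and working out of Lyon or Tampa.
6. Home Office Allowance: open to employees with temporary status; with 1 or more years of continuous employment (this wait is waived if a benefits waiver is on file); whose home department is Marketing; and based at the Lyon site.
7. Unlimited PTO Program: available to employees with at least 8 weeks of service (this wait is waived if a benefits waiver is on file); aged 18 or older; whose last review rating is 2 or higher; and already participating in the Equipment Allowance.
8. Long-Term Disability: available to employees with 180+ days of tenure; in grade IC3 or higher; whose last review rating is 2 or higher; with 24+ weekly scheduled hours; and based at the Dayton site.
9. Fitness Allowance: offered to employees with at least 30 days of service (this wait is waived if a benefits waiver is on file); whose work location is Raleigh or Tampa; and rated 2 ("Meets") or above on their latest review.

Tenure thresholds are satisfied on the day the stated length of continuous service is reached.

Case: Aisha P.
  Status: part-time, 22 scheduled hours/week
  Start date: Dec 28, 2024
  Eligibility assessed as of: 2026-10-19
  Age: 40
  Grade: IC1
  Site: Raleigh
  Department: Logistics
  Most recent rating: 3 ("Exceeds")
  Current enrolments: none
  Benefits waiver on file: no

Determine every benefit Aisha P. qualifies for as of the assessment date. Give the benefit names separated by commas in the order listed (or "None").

Fitness Allowance

Service from Dec 28, 2024 to 2026-10-19: 660 days.
Medical Plan — status part-time ✓; service 660 days < 5 years (≈1825 days) ✗ → not eligible.
Supplemental Life Insurance — status part-time ✓ (not excluded); no waiver, service 660 days < 24 months (≈720 days) ✗ → not eligible.
Sabbatical Program — status part-time ✓ (not excluded); no waiver, service 660 days ≥ 26 weeks (≈182 days) ✓; age 40 ≥ 25 ✓; rating 3 ≥ 2 ✓; grade IC1 < IC5 ✗ → not eligible.
401(k) Plan — status part-time ✓; service 660 days ≥ 3 months (≈90 days) ✓; age 40 ≥ 18 ✓; not eligible for Medical Plan ✗ → not eligible.
Equipment Allowance — status part-time ✗ (requires full-time) → not eligible.
Home Office Allowance — status part-time ✗ (requires temporary) → not eligible.
Unlimited PTO Program — no waiver, service 660 days ≥ 8 weeks (≈56 days) ✓; age 40 ≥ 18 ✓; rating 3 ≥ 2 ✓; not enrolled in Equipment Allowance ✗ → not eligible.
Long-Term Disability — service 660 days ≥ 180 days ✓; grade IC1 < IC3 ✗ → not eligible.
Fitness Allowance — no waiver, service 660 days ≥ 30 days ✓; site Raleigh ✓; rating 3 ≥ 2 ✓ → eligible.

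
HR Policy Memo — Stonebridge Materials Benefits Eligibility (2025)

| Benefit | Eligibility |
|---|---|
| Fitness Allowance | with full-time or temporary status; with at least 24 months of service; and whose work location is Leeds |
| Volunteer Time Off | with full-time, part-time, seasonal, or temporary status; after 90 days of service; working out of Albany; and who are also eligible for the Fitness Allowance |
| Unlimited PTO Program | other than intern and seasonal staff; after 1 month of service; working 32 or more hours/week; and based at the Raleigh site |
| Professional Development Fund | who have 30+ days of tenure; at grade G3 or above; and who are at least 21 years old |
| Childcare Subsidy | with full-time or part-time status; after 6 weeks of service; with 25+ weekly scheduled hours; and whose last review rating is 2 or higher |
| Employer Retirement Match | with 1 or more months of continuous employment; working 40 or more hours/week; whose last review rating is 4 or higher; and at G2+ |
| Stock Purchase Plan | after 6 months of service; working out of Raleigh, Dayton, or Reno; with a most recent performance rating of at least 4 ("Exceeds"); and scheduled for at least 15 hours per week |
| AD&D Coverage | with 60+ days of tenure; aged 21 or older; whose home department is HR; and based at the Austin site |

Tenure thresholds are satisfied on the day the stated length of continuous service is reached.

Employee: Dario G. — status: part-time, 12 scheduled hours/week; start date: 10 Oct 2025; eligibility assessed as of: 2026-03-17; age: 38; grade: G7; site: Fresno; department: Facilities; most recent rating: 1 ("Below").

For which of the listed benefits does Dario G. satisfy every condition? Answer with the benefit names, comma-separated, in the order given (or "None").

Service from 10 Oct 2025 to 2026-03-17: 158 days.
Fitness Allowance — status part-time ✗ (requires full-time or temporary) → not eligible.
Volunteer Time Off — status part-time ✓; service 158 days ≥ 90 days ✓; site Fresno ✗ (not Albany) → not eligible.
Unlimited PTO Program — status part-time ✓ (not excluded); service 158 days ≥ 1 month (≈30 days) ✓; 12 hrs/wk < 32 ✗ → not eligible.
Professional Development Fund — service 158 days ≥ 30 days ✓; grade G7 ≥ G3 ✓; age 38 ≥ 21 ✓ → eligible.
Childcare Subsidy — status part-time ✓; service 158 days ≥ 6 weeks (≈42 days) ✓; 12 hrs/wk < 25 ✗ → not eligible.
Employer Retirement Match — service 158 days ≥ 1 month (≈30 days) ✓; 12 hrs/wk < 40 ✗ → not eligible.
Stock Purchase Plan — service 158 days < 6 months (≈180 days) ✗ → not eligible.
AD&D Coverage — service 158 days ≥ 60 days ✓; age 38 ≥ 21 ✓; dept Facilities ✗ → not eligible.

Professional Development Fund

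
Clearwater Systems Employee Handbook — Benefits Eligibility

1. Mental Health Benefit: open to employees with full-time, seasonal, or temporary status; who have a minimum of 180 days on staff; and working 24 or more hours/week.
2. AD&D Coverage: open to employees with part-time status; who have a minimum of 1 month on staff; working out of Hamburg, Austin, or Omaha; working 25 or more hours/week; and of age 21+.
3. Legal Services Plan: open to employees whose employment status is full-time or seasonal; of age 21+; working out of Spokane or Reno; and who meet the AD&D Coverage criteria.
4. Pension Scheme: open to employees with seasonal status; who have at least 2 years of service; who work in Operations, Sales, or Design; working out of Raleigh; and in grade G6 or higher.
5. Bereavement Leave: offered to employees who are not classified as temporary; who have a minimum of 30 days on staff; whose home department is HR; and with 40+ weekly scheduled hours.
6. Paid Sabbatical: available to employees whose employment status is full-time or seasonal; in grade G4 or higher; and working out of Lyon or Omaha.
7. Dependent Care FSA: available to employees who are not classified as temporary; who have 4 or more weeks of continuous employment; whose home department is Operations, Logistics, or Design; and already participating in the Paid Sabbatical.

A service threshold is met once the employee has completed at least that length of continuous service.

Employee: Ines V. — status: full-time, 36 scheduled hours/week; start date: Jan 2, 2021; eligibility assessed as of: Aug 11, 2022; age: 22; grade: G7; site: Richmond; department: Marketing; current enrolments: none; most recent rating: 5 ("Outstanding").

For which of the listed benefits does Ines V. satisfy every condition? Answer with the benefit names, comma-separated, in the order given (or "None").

Service from Jan 2, 2021 to Aug 11, 2022: 586 days.
Mental Health Benefit — status full-time ✓; service 586 days ≥ 180 days ✓; 36 hrs/wk ≥ 24 ✓ → eligible.
AD&D Coverage — status full-time ✗ (requires part-time) → not eligible.
Legal Services Plan — status full-time ✓; age 22 ≥ 21 ✓; site Richmond ✗ (not Spokane or Reno) → not eligible.
Pension Scheme — status full-time ✗ (requires seasonal) → not eligible.
Bereavement Leave — status full-time ✓ (not excluded); service 586 days ≥ 30 days ✓; dept Marketing ✗ → not eligible.
Paid Sabbatical — status full-time ✓; grade G7 ≥ G4 ✓; site Richmond ✗ (not Lyon or Omaha) → not eligible.
Dependent Care FSA — status full-time ✓ (not excluded); service 586 days ≥ 4 weeks (≈28 days) ✓; dept Marketing ✗ → not eligible.

Mental Health Benefit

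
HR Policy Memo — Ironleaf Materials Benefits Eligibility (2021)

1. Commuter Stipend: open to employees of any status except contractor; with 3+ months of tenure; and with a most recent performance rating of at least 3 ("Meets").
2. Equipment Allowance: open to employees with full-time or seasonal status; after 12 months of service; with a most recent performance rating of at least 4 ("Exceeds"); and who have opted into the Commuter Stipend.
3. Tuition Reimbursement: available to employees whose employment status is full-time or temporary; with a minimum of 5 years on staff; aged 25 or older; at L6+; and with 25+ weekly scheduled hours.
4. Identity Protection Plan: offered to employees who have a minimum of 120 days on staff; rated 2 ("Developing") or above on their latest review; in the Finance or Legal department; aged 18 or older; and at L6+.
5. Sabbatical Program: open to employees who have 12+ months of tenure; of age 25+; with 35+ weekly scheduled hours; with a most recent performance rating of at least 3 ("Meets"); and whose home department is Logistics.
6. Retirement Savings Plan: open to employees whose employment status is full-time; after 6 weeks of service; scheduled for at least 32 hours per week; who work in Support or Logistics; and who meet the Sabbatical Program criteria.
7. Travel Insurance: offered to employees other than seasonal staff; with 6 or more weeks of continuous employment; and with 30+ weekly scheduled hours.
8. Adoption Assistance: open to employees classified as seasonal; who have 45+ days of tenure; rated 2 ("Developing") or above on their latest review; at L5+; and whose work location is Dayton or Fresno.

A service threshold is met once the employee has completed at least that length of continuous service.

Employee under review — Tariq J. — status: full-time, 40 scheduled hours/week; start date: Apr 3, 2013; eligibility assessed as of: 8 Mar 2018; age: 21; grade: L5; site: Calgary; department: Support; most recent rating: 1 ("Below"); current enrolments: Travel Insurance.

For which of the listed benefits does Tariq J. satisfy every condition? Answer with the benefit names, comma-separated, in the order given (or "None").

Service from Apr 3, 2013 to 8 Mar 2018: 1800 days.
Commuter Stipend — status full-time ✓ (not excluded); service 1800 days ≥ 3 months (≈90 days) ✓; rating 1 < 3 ✗ → not eligible.
Equipment Allowance — status full-time ✓; service 1800 days ≥ 12 months (≈360 days) ✓; rating 1 < 4 ✗ → not eligible.
Tuition Reimbursement — status full-time ✓; service 1800 days < 5 years (≈1825 days) ✗ → not eligible.
Identity Protection Plan — service 1800 days ≥ 120 days ✓; rating 1 < 2 ✗ → not eligible.
Sabbatical Program — service 1800 days ≥ 12 months (≈360 days) ✓; age 21 < 25 ✗ → not eligible.
Retirement Savings Plan — status full-time ✓; service 1800 days ≥ 6 weeks (≈42 days) ✓; 40 hrs/wk ≥ 32 ✓; dept Support ✓; not eligible for Sabbatical Program ✗ → not eligible.
Travel Insurance — status full-time ✓ (not excluded); service 1800 days ≥ 6 weeks (≈42 days) ✓; 40 hrs/wk ≥ 30 ✓ → eligible.
Adoption Assistance — status full-time ✗ (requires seasonal) → not eligible.

Travel Insurance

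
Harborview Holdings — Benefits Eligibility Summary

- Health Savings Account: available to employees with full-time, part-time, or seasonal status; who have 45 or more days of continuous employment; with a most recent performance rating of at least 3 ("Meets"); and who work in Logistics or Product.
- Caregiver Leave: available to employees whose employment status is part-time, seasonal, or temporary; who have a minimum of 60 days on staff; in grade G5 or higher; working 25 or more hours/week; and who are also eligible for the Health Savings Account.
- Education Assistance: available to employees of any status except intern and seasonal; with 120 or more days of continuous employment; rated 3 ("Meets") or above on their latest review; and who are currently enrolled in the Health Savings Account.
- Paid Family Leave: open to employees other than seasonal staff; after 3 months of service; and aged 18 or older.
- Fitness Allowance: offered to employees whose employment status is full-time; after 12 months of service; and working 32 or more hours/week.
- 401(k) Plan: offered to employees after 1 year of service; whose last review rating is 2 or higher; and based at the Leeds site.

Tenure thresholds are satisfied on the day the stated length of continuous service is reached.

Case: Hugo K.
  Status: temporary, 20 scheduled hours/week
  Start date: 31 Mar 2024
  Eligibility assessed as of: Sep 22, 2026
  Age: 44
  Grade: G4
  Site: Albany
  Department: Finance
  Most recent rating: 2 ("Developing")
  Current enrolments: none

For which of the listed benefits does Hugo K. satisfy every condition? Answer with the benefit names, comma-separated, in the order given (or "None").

Paid Family Leave

Service from 31 Mar 2024 to Sep 22, 2026: 905 days.
Health Savings Account — status temporary ✗ (requires full-time, part-time, or seasonal) → not eligible.
Caregiver Leave — status temporary ✓; service 905 days ≥ 60 days ✓; grade G4 < G5 ✗ → not eligible.
Education Assistance — status temporary ✓ (not excluded); service 905 days ≥ 120 days ✓; rating 2 < 3 ✗ → not eligible.
Paid Family Leave — status temporary ✓ (not excluded); service 905 days ≥ 3 months (≈90 days) ✓; age 44 ≥ 18 ✓ → eligible.
Fitness Allowance — status temporary ✗ (requires full-time) → not eligible.
401(k) Plan — service 905 days ≥ 1 year (≈365 days) ✓; rating 2 ≥ 2 ✓; site Albany ✗ (not Leeds) → not eligible.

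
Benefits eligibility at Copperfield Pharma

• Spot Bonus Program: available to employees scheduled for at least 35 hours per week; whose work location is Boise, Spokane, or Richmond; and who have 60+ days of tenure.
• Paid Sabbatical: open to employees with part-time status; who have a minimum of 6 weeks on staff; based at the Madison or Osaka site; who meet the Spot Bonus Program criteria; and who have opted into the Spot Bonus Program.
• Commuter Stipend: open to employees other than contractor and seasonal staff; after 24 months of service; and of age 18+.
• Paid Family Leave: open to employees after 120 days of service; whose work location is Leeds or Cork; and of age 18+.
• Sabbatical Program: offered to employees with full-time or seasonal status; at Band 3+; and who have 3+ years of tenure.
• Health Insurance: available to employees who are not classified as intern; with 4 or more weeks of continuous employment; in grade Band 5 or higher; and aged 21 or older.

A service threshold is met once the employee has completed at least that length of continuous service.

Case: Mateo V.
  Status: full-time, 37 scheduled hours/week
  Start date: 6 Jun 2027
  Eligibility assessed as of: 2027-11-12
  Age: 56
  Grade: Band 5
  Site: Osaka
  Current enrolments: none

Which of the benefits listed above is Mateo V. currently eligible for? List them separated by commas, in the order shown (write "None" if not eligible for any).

Health Insurance

Service from 6 Jun 2027 to 2027-11-12: 159 days.
Spot Bonus Program — 37 hrs/wk ≥ 35 ✓; site Osaka ✗ (not Boise, Spokane, or Richmond) → not eligible.
Paid Sabbatical — status full-time ✗ (requires part-time) → not eligible.
Commuter Stipend — status full-time ✓ (not excluded); service 159 days < 24 months (≈720 days) ✗ → not eligible.
Paid Family Leave — service 159 days ≥ 120 days ✓; site Osaka ✗ (not Leeds or Cork) → not eligible.
Sabbatical Program — status full-time ✓; grade Band 5 ≥ Band 3 ✓; service 159 days < 3 years (≈1095 days) ✗ → not eligible.
Health Insurance — status full-time ✓ (not excluded); service 159 days ≥ 4 weeks (≈28 days) ✓; grade Band 5 ≥ Band 5 ✓; age 56 ≥ 21 ✓ → eligible.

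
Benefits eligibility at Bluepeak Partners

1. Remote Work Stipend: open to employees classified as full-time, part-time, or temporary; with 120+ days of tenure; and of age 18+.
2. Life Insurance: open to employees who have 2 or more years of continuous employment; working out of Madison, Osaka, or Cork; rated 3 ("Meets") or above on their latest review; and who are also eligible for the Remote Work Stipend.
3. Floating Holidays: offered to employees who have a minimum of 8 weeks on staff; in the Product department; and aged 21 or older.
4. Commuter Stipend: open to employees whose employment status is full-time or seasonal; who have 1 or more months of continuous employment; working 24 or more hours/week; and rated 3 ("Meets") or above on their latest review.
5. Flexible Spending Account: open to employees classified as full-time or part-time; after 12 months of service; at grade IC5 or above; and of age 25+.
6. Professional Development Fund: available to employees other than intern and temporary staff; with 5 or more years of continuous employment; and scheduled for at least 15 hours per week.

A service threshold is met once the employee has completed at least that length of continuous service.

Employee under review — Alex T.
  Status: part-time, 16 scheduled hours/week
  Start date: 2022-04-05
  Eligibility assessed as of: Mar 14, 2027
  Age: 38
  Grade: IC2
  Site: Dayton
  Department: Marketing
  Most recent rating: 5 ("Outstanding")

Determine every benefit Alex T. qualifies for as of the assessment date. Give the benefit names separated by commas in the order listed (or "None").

Remote Work Stipend

Service from 2022-04-05 to Mar 14, 2027: 1804 days.
Remote Work Stipend — status part-time ✓; service 1804 days ≥ 120 days ✓; age 38 ≥ 18 ✓ → eligible.
Life Insurance — service 1804 days ≥ 2 years (≈730 days) ✓; site Dayton ✗ (not Madison, Osaka, or Cork) → not eligible.
Floating Holidays — service 1804 days ≥ 8 weeks (≈56 days) ✓; dept Marketing ✗ → not eligible.
Commuter Stipend — status part-time ✗ (requires full-time or seasonal) → not eligible.
Flexible Spending Account — status part-time ✓; service 1804 days ≥ 12 months (≈360 days) ✓; grade IC2 < IC5 ✗ → not eligible.
Professional Development Fund — status part-time ✓ (not excluded); service 1804 days < 5 years (≈1825 days) ✗ → not eligible.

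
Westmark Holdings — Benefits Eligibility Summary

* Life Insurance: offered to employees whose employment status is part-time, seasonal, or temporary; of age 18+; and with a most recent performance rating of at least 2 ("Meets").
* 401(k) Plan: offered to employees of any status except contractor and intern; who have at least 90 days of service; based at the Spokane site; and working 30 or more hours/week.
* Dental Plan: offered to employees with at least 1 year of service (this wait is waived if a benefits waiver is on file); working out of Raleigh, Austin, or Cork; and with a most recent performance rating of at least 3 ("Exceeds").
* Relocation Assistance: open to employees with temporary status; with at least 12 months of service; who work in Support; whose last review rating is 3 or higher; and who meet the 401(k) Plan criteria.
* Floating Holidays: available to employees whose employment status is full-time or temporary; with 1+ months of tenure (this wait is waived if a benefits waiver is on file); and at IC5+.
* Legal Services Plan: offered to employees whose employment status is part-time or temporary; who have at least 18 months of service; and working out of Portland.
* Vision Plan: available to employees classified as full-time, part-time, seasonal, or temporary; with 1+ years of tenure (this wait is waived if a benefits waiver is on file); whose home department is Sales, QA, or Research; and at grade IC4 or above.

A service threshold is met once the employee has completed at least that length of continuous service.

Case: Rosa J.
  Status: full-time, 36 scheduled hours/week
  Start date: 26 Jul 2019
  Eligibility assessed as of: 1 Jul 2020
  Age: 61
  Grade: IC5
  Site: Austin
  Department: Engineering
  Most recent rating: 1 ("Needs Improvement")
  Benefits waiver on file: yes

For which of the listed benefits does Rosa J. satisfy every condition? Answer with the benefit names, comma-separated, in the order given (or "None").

Floating Holidays

Service from 26 Jul 2019 to 1 Jul 2020: 341 days.
Life Insurance — status full-time ✗ (requires part-time, seasonal, or temporary) → not eligible.
401(k) Plan — status full-time ✓ (not excluded); service 341 days ≥ 90 days ✓; site Austin ✗ (not Spokane) → not eligible.
Dental Plan — benefits waiver on file ✓; site Austin ✓; rating 1 < 3 ✗ → not eligible.
Relocation Assistance — status full-time ✗ (requires temporary) → not eligible.
Floating Holidays — status full-time ✓; benefits waiver on file ✓; grade IC5 ≥ IC5 ✓ → eligible.
Legal Services Plan — status full-time ✗ (requires part-time or temporary) → not eligible.
Vision Plan — status full-time ✓; benefits waiver on file ✓; dept Engineering ✗ → not eligible.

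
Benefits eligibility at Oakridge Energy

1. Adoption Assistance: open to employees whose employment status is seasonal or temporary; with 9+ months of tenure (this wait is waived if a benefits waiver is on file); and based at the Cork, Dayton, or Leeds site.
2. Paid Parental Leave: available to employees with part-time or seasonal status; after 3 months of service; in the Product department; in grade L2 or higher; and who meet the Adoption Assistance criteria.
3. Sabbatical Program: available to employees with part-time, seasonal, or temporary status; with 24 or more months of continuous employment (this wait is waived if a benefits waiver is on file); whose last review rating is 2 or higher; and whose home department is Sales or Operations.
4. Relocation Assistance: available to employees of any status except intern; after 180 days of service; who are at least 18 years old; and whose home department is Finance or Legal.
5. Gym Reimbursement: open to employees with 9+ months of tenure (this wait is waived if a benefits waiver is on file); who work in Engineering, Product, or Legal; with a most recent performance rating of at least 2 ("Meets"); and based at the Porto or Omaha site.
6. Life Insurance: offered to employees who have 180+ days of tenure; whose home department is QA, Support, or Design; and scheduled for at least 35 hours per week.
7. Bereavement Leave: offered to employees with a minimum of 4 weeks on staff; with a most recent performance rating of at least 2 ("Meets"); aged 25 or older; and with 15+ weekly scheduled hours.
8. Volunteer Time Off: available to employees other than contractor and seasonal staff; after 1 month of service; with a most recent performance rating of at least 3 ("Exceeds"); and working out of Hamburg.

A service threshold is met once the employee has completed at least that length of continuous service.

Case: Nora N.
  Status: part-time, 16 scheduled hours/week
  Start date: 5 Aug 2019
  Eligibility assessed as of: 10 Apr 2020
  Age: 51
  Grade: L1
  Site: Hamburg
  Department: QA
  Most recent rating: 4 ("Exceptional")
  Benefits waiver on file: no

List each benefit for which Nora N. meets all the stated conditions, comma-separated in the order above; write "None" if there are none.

Bereavement Leave, Volunteer Time Off

Service from 5 Aug 2019 to 10 Apr 2020: 249 days.
Adoption Assistance — status part-time ✗ (requires seasonal or temporary) → not eligible.
Paid Parental Leave — status part-time ✓; service 249 days ≥ 3 months (≈90 days) ✓; dept QA ✗ → not eligible.
Sabbatical Program — status part-time ✓; no waiver, service 249 days < 24 months (≈720 days) ✗ → not eligible.
Relocation Assistance — status part-time ✓ (not excluded); service 249 days ≥ 180 days ✓; age 51 ≥ 18 ✓; dept QA ✗ → not eligible.
Gym Reimbursement — no waiver, service 249 days < 9 months (≈270 days) ✗ → not eligible.
Life Insurance — service 249 days ≥ 180 days ✓; dept QA ✓; 16 hrs/wk < 35 ✗ → not eligible.
Bereavement Leave — service 249 days ≥ 4 weeks (≈28 days) ✓; rating 4 ≥ 2 ✓; age 51 ≥ 25 ✓; 16 hrs/wk ≥ 15 ✓ → eligible.
Volunteer Time Off — status part-time ✓ (not excluded); service 249 days ≥ 1 month (≈30 days) ✓; rating 4 ≥ 3 ✓; site Hamburg ✓ → eligible.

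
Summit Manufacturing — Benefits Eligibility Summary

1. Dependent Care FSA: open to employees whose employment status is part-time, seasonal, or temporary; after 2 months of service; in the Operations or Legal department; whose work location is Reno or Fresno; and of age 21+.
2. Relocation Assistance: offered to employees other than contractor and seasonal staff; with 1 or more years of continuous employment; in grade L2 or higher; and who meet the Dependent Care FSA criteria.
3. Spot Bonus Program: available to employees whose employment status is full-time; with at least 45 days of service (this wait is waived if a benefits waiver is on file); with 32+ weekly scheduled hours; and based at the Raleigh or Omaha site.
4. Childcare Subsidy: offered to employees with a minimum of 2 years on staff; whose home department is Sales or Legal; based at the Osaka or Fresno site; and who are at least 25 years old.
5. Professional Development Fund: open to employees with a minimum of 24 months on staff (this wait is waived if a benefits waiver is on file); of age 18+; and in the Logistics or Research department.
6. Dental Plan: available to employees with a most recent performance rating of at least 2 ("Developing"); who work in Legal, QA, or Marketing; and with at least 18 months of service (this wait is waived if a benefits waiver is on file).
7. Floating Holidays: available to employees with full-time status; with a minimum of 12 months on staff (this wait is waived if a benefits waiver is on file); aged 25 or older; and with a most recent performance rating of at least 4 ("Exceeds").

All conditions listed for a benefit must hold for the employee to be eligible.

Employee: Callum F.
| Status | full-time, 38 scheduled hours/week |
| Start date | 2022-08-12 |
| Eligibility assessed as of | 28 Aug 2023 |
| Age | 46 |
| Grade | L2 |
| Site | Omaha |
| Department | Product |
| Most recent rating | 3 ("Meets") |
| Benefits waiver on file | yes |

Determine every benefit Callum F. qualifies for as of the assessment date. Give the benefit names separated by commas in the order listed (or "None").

Service from 2022-08-12 to 28 Aug 2023: 381 days.
Dependent Care FSA — status full-time ✗ (requires part-time, seasonal, or temporary) → not eligible.
Relocation Assistance — status full-time ✓ (not excluded); service 381 days ≥ 1 year (≈365 days) ✓; grade L2 ≥ L2 ✓; not eligible for Dependent Care FSA ✗ → not eligible.
Spot Bonus Program — status full-time ✓; benefits waiver on file ✓; 38 hrs/wk ≥ 32 ✓; site Omaha ✓ → eligible.
Childcare Subsidy — service 381 days < 2 years (≈730 days) ✗ → not eligible.
Professional Development Fund — benefits waiver on file ✓; age 46 ≥ 18 ✓; dept Product ✗ → not eligible.
Dental Plan — rating 3 ≥ 2 ✓; dept Product ✗ → not eligible.
Floating Holidays — status full-time ✓; benefits waiver on file ✓; age 46 ≥ 25 ✓; rating 3 < 4 ✗ → not eligible.

Spot Bonus Program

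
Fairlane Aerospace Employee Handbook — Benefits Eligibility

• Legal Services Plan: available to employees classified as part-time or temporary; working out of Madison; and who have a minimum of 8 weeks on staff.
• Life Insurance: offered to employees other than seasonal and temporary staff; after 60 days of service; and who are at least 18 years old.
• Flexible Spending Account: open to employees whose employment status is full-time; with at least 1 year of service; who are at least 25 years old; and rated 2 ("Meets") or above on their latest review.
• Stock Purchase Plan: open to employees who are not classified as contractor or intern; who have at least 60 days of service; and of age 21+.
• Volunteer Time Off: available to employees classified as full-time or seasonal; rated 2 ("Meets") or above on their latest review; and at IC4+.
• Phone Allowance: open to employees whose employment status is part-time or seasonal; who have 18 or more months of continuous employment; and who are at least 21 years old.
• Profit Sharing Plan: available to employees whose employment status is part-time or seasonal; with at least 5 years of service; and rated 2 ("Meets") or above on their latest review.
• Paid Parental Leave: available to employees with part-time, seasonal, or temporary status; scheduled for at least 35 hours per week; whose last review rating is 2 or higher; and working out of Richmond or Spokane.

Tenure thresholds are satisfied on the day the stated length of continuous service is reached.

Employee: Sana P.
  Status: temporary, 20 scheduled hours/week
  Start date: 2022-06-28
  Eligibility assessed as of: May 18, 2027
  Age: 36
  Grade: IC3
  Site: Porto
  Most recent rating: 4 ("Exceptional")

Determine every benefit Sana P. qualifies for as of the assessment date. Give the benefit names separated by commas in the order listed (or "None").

Service from 2022-06-28 to May 18, 2027: 1785 days.
Legal Services Plan — status temporary ✓; site Porto ✗ (not Madison) → not eligible.
Life Insurance — status temporary ✗ (excluded) → not eligible.
Flexible Spending Account — status temporary ✗ (requires full-time) → not eligible.
Stock Purchase Plan — status temporary ✓ (not excluded); service 1785 days ≥ 60 days ✓; age 36 ≥ 21 ✓ → eligible.
Volunteer Time Off — status temporary ✗ (requires full-time or seasonal) → not eligible.
Phone Allowance — status temporary ✗ (requires part-time or seasonal) → not eligible.
Profit Sharing Plan — status temporary ✗ (requires part-time or seasonal) → not eligible.
Paid Parental Leave — status temporary ✓; 20 hrs/wk < 35 ✗ → not eligible.

Stock Purchase Plan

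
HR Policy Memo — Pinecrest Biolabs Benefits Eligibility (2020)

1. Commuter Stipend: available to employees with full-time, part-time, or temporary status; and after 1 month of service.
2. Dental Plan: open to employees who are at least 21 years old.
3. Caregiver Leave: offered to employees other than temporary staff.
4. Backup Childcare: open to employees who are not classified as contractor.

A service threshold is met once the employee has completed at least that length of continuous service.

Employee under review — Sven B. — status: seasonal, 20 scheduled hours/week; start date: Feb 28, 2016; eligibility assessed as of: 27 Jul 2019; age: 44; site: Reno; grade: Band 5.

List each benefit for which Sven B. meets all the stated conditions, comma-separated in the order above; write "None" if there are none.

Dental Plan, Caregiver Leave, Backup Childcare

Service from Feb 28, 2016 to 27 Jul 2019: 1245 days.
Commuter Stipend — status seasonal ✗ (requires full-time, part-time, or temporary) → not eligible.
Dental Plan — age 44 ≥ 21 ✓ → eligible.
Caregiver Leave — status seasonal ✓ (not excluded) → eligible.
Backup Childcare — status seasonal ✓ (not excluded) → eligible.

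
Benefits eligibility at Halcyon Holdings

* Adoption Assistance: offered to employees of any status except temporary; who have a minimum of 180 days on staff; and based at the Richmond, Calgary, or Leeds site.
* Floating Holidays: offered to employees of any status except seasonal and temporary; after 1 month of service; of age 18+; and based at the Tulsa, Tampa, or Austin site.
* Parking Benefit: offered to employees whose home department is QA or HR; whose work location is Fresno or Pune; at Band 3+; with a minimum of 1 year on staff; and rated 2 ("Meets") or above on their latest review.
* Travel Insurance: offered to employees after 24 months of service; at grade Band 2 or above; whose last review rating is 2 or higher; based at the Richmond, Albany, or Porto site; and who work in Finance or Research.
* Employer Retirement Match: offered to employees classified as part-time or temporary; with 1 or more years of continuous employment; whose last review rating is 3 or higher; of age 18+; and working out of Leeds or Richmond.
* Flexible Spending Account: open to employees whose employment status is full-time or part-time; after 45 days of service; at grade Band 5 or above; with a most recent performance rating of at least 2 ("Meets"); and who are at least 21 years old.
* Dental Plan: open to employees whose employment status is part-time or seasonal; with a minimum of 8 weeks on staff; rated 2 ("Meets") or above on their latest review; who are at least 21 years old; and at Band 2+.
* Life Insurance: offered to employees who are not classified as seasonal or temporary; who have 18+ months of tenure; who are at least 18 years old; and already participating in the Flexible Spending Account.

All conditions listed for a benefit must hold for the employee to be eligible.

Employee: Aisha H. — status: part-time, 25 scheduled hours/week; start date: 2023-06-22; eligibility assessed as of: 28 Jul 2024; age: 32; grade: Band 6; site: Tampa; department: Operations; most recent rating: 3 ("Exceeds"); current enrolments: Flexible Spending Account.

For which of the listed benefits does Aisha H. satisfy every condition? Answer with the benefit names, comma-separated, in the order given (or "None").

Floating Holidays, Flexible Spending Account, Dental Plan

Service from 2023-06-22 to 28 Jul 2024: 402 days.
Adoption Assistance — status part-time ✓ (not excluded); service 402 days ≥ 180 days ✓; site Tampa ✗ (not Richmond, Calgary, or Leeds) → not eligible.
Floating Holidays — status part-time ✓ (not excluded); service 402 days ≥ 1 month (≈30 days) ✓; age 32 ≥ 18 ✓; site Tampa ✓ → eligible.
Parking Benefit — dept Operations ✗ → not eligible.
Travel Insurance — service 402 days < 24 months (≈720 days) ✗ → not eligible.
Employer Retirement Match — status part-time ✓; service 402 days ≥ 1 year (≈365 days) ✓; rating 3 ≥ 3 ✓; age 32 ≥ 18 ✓; site Tampa ✗ (not Leeds or Richmond) → not eligible.
Flexible Spending Account — status part-time ✓; service 402 days ≥ 45 days ✓; grade Band 6 ≥ Band 5 ✓; rating 3 ≥ 2 ✓; age 32 ≥ 21 ✓ → eligible.
Dental Plan — status part-time ✓; service 402 days ≥ 8 weeks (≈56 days) ✓; rating 3 ≥ 2 ✓; age 32 ≥ 21 ✓; grade Band 6 ≥ Band 2 ✓ → eligible.
Life Insurance — status part-time ✓ (not excluded); service 402 days < 18 months (≈540 days) ✗ → not eligible.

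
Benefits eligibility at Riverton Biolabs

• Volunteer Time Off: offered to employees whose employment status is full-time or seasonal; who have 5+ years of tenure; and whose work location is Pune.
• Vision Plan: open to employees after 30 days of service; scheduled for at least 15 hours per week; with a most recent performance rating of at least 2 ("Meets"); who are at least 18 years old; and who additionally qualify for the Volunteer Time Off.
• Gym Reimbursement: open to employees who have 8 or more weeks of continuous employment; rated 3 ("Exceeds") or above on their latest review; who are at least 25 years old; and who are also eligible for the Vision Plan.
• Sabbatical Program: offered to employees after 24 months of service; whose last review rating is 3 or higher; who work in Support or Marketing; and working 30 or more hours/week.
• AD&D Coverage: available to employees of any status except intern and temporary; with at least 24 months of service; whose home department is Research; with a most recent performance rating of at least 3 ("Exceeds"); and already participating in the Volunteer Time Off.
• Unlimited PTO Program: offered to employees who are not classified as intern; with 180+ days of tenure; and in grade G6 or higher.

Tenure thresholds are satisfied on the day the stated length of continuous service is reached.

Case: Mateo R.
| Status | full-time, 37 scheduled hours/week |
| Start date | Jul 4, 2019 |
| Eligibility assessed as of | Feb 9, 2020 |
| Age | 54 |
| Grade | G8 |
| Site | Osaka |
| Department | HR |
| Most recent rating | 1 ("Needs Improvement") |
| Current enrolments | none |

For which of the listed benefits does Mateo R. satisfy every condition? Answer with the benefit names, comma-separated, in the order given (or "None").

Service from Jul 4, 2019 to Feb 9, 2020: 220 days.
Volunteer Time Off — status full-time ✓; service 220 days < 5 years (≈1825 days) ✗ → not eligible.
Vision Plan — service 220 days ≥ 30 days ✓; 37 hrs/wk ≥ 15 ✓; rating 1 < 2 ✗ → not eligible.
Gym Reimbursement — service 220 days ≥ 8 weeks (≈56 days) ✓; rating 1 < 3 ✗ → not eligible.
Sabbatical Program — service 220 days < 24 months (≈720 days) ✗ → not eligible.
AD&D Coverage — status full-time ✓ (not excluded); service 220 days < 24 months (≈720 days) ✗ → not eligible.
Unlimited PTO Program — status full-time ✓ (not excluded); service 220 days ≥ 180 days ✓; grade G8 ≥ G6 ✓ → eligible.

Unlimited PTO Program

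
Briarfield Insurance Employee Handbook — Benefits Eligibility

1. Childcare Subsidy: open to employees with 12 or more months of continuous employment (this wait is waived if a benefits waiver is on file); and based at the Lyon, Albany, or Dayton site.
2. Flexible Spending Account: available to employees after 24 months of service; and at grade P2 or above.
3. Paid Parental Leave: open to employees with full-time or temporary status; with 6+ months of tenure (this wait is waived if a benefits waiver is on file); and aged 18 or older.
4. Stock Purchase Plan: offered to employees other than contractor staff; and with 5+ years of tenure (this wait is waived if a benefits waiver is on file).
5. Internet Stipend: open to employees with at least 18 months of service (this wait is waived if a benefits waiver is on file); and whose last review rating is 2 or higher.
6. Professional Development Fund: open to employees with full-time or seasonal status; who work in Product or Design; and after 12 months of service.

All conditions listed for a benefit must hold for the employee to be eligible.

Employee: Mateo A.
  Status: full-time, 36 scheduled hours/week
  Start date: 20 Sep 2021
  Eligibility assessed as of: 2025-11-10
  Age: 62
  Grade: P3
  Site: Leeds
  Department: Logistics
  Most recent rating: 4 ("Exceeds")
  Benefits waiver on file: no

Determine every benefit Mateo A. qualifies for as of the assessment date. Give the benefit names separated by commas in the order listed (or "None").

Flexible Spending Account, Paid Parental Leave, Internet Stipend

Service from 20 Sep 2021 to 2025-11-10: 1512 days.
Childcare Subsidy — no waiver, service 1512 days ≥ 12 months (≈360 days) ✓; site Leeds ✗ (not Lyon, Albany, or Dayton) → not eligible.
Flexible Spending Account — service 1512 days ≥ 24 months (≈720 days) ✓; grade P3 ≥ P2 ✓ → eligible.
Paid Parental Leave — status full-time ✓; no waiver, service 1512 days ≥ 6 months (≈180 days) ✓; age 62 ≥ 18 ✓ → eligible.
Stock Purchase Plan — status full-time ✓ (not excluded); no waiver, service 1512 days < 5 years (≈1825 days) ✗ → not eligible.
Internet Stipend — no waiver, service 1512 days ≥ 18 months (≈540 days) ✓; rating 4 ≥ 2 ✓ → eligible.
Professional Development Fund — status full-time ✓; dept Logistics ✗ → not eligible.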